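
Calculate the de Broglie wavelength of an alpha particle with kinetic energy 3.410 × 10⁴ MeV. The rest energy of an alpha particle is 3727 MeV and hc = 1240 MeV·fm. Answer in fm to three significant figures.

λ = 0.0329 fm

Total energy E = KE + m₀c² = 3.410 × 10⁴ + 3727 = 37827 MeV.
(pc)² = E² − (m₀c²)² = (37827)² − (3727)² = 1.417 × 10⁹ MeV², so pc = 3.764 × 10⁴ MeV.
λ = hc/(pc) = 1240 MeV·fm / 3.764 × 10⁴ MeV = 0.0329 fm.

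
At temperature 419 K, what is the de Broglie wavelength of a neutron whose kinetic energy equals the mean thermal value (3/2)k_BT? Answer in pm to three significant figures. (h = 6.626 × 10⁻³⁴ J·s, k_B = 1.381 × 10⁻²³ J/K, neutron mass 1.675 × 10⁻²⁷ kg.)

KE = (3/2)k_BT = 1.5 × 1.381 × 10⁻²³ × 419 = 8.680 × 10⁻²¹ J.
p = √(2mKE) = √(2 × 1.675 × 10⁻²⁷ × 8.680 × 10⁻²¹) = 5.392 × 10⁻²⁴ kg·m/s.
λ = h/p = 1.23 × 10⁻¹⁰ m = 123 pm.

λ = 123 pm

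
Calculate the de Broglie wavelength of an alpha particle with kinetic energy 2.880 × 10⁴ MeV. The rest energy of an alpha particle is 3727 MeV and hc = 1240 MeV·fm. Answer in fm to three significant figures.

Total energy E = KE + m₀c² = 2.880 × 10⁴ + 3727 = 32527 MeV.
(pc)² = E² − (m₀c²)² = (32527)² − (3727)² = 1.044 × 10⁹ MeV², so pc = 3.231 × 10⁴ MeV.
λ = hc/(pc) = 1240 MeV·fm / 3.231 × 10⁴ MeV = 0.0384 fm.

λ = 0.0384 fm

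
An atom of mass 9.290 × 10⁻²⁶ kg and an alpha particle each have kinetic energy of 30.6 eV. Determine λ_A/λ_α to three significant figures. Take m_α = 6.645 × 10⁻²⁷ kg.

At fixed KE, p = √(2mKE) so λ = h/p ∝ 1/√m.
λ_A/λ_α = √(m_α/m_A) = √(6.645 × 10⁻²⁷/9.290 × 10⁻²⁶) = √(0.07153) = 0.267.

λ_A/λ_α = 0.267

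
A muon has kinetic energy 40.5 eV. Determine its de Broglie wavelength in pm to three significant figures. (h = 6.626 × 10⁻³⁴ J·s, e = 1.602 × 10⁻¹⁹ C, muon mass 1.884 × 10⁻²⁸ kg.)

KE = 40.5 eV = 6.488 × 10⁻¹⁸ J.
p = √(2mKE) = √(2 × 1.884 × 10⁻²⁸ × 6.488 × 10⁻¹⁸) = 4.944 × 10⁻²³ kg·m/s.
λ = h/p = 6.626 × 10⁻³⁴ / 4.944 × 10⁻²³ = 1.34 × 10⁻¹¹ m = 13.4 pm.

λ = 13.4 pm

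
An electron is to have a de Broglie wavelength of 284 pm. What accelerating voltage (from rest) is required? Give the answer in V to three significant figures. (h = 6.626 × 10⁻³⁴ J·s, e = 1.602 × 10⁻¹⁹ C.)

V = 18.7 V

p = h/λ = 6.626 × 10⁻³⁴ / 2.840 × 10⁻¹⁰ = 2.333 × 10⁻²⁴ kg·m/s.
KE = p²/(2m) = 2.988 × 10⁻¹⁸ J.
V = KE/e = 2.988 × 10⁻¹⁸ / (1.602 × 10⁻¹⁹) = 18.7 V.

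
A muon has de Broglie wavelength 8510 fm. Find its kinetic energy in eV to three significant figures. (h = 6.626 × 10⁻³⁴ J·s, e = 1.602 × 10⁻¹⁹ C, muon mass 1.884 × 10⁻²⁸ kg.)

KE = 100 eV

p = h/λ = 6.626 × 10⁻³⁴ / 8.510 × 10⁻¹² = 7.786 × 10⁻²³ kg·m/s.
KE = p²/(2m) = (7.786 × 10⁻²³)² / (2 × 1.884 × 10⁻²⁸) = 1.609 × 10⁻¹⁷ J = 100 eV.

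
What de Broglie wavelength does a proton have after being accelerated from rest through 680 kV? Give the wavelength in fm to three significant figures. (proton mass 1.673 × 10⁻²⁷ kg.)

λ = 34.7 fm

KE = eV = 1.602 × 10⁻¹⁹ × 6.800 × 10⁵ = 1.089 × 10⁻¹³ J.
p = √(2mKE) = √(2 × 1.673 × 10⁻²⁷ × 1.089 × 10⁻¹³) = 1.909 × 10⁻²⁰ kg·m/s.
λ = h/p = 6.626 × 10⁻³⁴ / 1.909 × 10⁻²⁰ = 3.47 × 10⁻¹⁴ m = 34.7 fm.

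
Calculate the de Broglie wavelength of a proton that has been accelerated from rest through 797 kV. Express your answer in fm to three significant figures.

KE = eV = 1.602 × 10⁻¹⁹ × 7.970 × 10⁵ = 1.277 × 10⁻¹³ J.
p = √(2mKE) = √(2 × 1.673 × 10⁻²⁷ × 1.277 × 10⁻¹³) = 2.067 × 10⁻²⁰ kg·m/s.
λ = h/p = 6.626 × 10⁻³⁴ / 2.067 × 10⁻²⁰ = 3.21 × 10⁻¹⁴ m = 32.1 fm.

λ = 32.1 fm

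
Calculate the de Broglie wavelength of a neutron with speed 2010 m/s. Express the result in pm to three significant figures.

p = mv = 1.675 × 10⁻²⁷ × 2010 = 3.367 × 10⁻²⁴ kg·m/s.
λ = h/p = 6.626 × 10⁻³⁴ / 3.367 × 10⁻²⁴ = 1.97 × 10⁻¹⁰ m = 197 pm.

λ = 197 pm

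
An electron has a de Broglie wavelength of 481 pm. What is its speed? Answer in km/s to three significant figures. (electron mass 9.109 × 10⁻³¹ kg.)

v = 1510 km/s

p = h/λ = 6.626 × 10⁻³⁴ / 4.810 × 10⁻¹⁰ = 1.378 × 10⁻²⁴ kg·m/s.
v = p/m = 1.378 × 10⁻²⁴ / 9.109 × 10⁻³¹ = 1.51 × 10⁶ m/s = 1510 km/s.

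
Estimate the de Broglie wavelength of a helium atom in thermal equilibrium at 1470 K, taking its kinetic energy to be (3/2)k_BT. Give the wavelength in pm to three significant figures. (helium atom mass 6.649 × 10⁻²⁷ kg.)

KE = (3/2)k_BT = 1.5 × 1.381 × 10⁻²³ × 1470 = 3.045 × 10⁻²⁰ J.
p = √(2mKE) = √(2 × 6.649 × 10⁻²⁷ × 3.045 × 10⁻²⁰) = 2.012 × 10⁻²³ kg·m/s.
λ = h/p = 3.29 × 10⁻¹¹ m = 32.9 pm.

λ = 32.9 pm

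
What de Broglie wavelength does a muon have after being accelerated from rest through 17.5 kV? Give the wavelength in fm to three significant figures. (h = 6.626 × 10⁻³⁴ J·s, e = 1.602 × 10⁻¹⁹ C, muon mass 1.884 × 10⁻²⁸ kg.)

KE = eV = 1.602 × 10⁻¹⁹ × 1.750 × 10⁴ = 2.804 × 10⁻¹⁵ J.
p = √(2mKE) = √(2 × 1.884 × 10⁻²⁸ × 2.804 × 10⁻¹⁵) = 1.028 × 10⁻²¹ kg·m/s.
λ = h/p = 6.626 × 10⁻³⁴ / 1.028 × 10⁻²¹ = 6.45 × 10⁻¹³ m = 645 fm.

λ = 645 fm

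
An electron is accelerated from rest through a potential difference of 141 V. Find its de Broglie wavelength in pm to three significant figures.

λ = 103 pm

KE = eV = 1.602 × 10⁻¹⁹ × 141.0 = 2.259 × 10⁻¹⁷ J.
p = √(2mKE) = √(2 × 9.109 × 10⁻³¹ × 2.259 × 10⁻¹⁷) = 6.415 × 10⁻²⁴ kg·m/s.
λ = h/p = 6.626 × 10⁻³⁴ / 6.415 × 10⁻²⁴ = 1.03 × 10⁻¹⁰ m = 103 pm.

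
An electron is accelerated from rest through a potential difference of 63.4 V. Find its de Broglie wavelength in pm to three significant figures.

KE = eV = 1.602 × 10⁻¹⁹ × 63.40 = 1.016 × 10⁻¹⁷ J.
p = √(2mKE) = √(2 × 9.109 × 10⁻³¹ × 1.016 × 10⁻¹⁷) = 4.302 × 10⁻²⁴ kg·m/s.
λ = h/p = 6.626 × 10⁻³⁴ / 4.302 × 10⁻²⁴ = 1.54 × 10⁻¹⁰ m = 154 pm.

λ = 154 pm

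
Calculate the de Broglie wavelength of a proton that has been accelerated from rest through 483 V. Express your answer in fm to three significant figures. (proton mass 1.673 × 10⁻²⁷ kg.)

KE = eV = 1.602 × 10⁻¹⁹ × 483.0 = 7.738 × 10⁻¹⁷ J.
p = √(2mKE) = √(2 × 1.673 × 10⁻²⁷ × 7.738 × 10⁻¹⁷) = 5.088 × 10⁻²² kg·m/s.
λ = h/p = 6.626 × 10⁻³⁴ / 5.088 × 10⁻²² = 1.30 × 10⁻¹² m = 1300 fm.

λ = 1300 fm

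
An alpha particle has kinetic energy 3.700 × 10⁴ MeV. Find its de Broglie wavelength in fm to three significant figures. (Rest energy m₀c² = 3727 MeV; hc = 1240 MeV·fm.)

λ = 0.0306 fm

Total energy E = KE + m₀c² = 3.700 × 10⁴ + 3727 = 40727 MeV.
(pc)² = E² − (m₀c²)² = (40727)² − (3727)² = 1.645 × 10⁹ MeV², so pc = 4.056 × 10⁴ MeV.
λ = hc/(pc) = 1240 MeV·fm / 4.056 × 10⁴ MeV = 0.0306 fm.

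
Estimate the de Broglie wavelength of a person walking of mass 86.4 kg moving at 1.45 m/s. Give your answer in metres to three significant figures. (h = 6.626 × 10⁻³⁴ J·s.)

λ = 5.29 × 10⁻³⁶ m

p = mv = 86.4 × 1.45 = 1.253 × 10² kg·m/s.
λ = h/p = 6.626 × 10⁻³⁴ / 1.253 × 10² = 5.29 × 10⁻³⁶ m.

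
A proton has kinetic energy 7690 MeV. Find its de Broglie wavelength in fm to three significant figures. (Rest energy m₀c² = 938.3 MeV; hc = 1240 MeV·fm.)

Total energy E = KE + m₀c² = 7690 + 938.3 = 8628.3 MeV.
(pc)² = E² − (m₀c²)² = (8628.3)² − (938.3)² = 7.357 × 10⁷ MeV², so pc = 8577 MeV.
λ = hc/(pc) = 1240 MeV·fm / 8577 MeV = 0.145 fm.

λ = 0.145 fm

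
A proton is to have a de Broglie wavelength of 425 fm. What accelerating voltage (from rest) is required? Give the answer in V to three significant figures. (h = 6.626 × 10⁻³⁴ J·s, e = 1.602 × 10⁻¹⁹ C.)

V = 4530 V

p = h/λ = 6.626 × 10⁻³⁴ / 4.250 × 10⁻¹³ = 1.559 × 10⁻²¹ kg·m/s.
KE = p²/(2m) = 7.264 × 10⁻¹⁶ J.
V = KE/e = 7.264 × 10⁻¹⁶ / (1.602 × 10⁻¹⁹) = 4530 V.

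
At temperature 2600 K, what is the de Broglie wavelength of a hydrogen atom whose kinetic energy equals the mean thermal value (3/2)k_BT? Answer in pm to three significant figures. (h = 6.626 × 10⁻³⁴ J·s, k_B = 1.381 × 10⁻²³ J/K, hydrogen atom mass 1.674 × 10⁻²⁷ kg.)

λ = 49.3 pm

KE = (3/2)k_BT = 1.5 × 1.381 × 10⁻²³ × 2600 = 5.386 × 10⁻²⁰ J.
p = √(2mKE) = √(2 × 1.674 × 10⁻²⁷ × 5.386 × 10⁻²⁰) = 1.343 × 10⁻²³ kg·m/s.
λ = h/p = 4.93 × 10⁻¹¹ m = 49.3 pm.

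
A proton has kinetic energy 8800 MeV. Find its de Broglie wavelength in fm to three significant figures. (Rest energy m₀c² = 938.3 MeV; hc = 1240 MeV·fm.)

Total energy E = KE + m₀c² = 8800 + 938.3 = 9738.3 MeV.
(pc)² = E² − (m₀c²)² = (9738.3)² − (938.3)² = 9.395 × 10⁷ MeV², so pc = 9693 MeV.
λ = hc/(pc) = 1240 MeV·fm / 9693 MeV = 0.128 fm.

λ = 0.128 fm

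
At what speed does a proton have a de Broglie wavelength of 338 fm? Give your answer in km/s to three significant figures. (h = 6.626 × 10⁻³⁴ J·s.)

v = 1170 km/s

p = h/λ = 6.626 × 10⁻³⁴ / 3.380 × 10⁻¹³ = 1.960 × 10⁻²¹ kg·m/s.
v = p/m = 1.960 × 10⁻²¹ / 1.673 × 10⁻²⁷ = 1.17 × 10⁶ m/s = 1170 km/s.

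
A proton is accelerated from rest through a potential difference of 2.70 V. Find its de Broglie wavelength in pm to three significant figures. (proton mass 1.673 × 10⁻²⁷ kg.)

KE = eV = 1.602 × 10⁻¹⁹ × 2.700 = 4.325 × 10⁻¹⁹ J.
p = √(2mKE) = √(2 × 1.673 × 10⁻²⁷ × 4.325 × 10⁻¹⁹) = 3.804 × 10⁻²³ kg·m/s.
λ = h/p = 6.626 × 10⁻³⁴ / 3.804 × 10⁻²³ = 1.74 × 10⁻¹¹ m = 17.4 pm.

λ = 17.4 pm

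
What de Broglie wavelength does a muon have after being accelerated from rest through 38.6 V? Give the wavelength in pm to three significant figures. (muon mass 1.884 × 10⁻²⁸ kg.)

λ = 13.7 pm

KE = eV = 1.602 × 10⁻¹⁹ × 38.60 = 6.184 × 10⁻¹⁸ J.
p = √(2mKE) = √(2 × 1.884 × 10⁻²⁸ × 6.184 × 10⁻¹⁸) = 4.827 × 10⁻²³ kg·m/s.
λ = h/p = 6.626 × 10⁻³⁴ / 4.827 × 10⁻²³ = 1.37 × 10⁻¹¹ m = 13.7 pm.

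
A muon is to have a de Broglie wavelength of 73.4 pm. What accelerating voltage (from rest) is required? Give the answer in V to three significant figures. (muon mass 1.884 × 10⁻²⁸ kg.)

V = 1.35 V

p = h/λ = 6.626 × 10⁻³⁴ / 7.340 × 10⁻¹¹ = 9.027 × 10⁻²⁴ kg·m/s.
KE = p²/(2m) = 2.163 × 10⁻¹⁹ J.
V = KE/e = 2.163 × 10⁻¹⁹ / (1.602 × 10⁻¹⁹) = 1.35 V.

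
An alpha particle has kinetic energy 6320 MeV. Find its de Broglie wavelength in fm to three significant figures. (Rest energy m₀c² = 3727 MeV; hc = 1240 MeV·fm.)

λ = 0.133 fm

Total energy E = KE + m₀c² = 6320 + 3727 = 10047 MeV.
(pc)² = E² − (m₀c²)² = (10047)² − (3727)² = 8.705 × 10⁷ MeV², so pc = 9330 MeV.
λ = hc/(pc) = 1240 MeV·fm / 9330 MeV = 0.133 fm.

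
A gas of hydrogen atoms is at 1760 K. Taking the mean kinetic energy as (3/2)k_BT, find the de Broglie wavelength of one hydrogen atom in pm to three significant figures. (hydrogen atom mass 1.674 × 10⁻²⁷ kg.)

λ = 60.0 pm

KE = (3/2)k_BT = 1.5 × 1.381 × 10⁻²³ × 1760 = 3.646 × 10⁻²⁰ J.
p = √(2mKE) = √(2 × 1.674 × 10⁻²⁷ × 3.646 × 10⁻²⁰) = 1.105 × 10⁻²³ kg·m/s.
λ = h/p = 6.00 × 10⁻¹¹ m = 60.0 pm.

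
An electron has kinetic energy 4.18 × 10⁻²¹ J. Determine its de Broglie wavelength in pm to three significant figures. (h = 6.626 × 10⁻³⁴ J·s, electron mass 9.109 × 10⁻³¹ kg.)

λ = 7590 pm

p = √(2mKE) = √(2 × 9.109 × 10⁻³¹ × 4.180 × 10⁻²¹) = 8.726 × 10⁻²⁶ kg·m/s.
λ = h/p = 6.626 × 10⁻³⁴ / 8.726 × 10⁻²⁶ = 7.59 × 10⁻⁹ m = 7590 pm.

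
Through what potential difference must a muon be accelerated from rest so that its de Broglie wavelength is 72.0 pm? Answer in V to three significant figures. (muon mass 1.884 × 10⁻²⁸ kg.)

V = 1.40 V

p = h/λ = 6.626 × 10⁻³⁴ / 7.200 × 10⁻¹¹ = 9.203 × 10⁻²⁴ kg·m/s.
KE = p²/(2m) = 2.248 × 10⁻¹⁹ J.
V = KE/e = 2.248 × 10⁻¹⁹ / (1.602 × 10⁻¹⁹) = 1.40 V.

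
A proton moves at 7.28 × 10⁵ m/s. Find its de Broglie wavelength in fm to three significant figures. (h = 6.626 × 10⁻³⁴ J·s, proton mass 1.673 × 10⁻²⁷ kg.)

p = mv = 1.673 × 10⁻²⁷ × 7.28 × 10⁵ = 1.218 × 10⁻²¹ kg·m/s.
λ = h/p = 6.626 × 10⁻³⁴ / 1.218 × 10⁻²¹ = 5.44 × 10⁻¹³ m = 544 fm.

λ = 544 fm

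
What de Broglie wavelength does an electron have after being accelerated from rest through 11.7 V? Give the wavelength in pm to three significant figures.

KE = eV = 1.602 × 10⁻¹⁹ × 11.70 = 1.874 × 10⁻¹⁸ J.
p = √(2mKE) = √(2 × 9.109 × 10⁻³¹ × 1.874 × 10⁻¹⁸) = 1.848 × 10⁻²⁴ kg·m/s.
λ = h/p = 6.626 × 10⁻³⁴ / 1.848 × 10⁻²⁴ = 3.59 × 10⁻¹⁰ m = 359 pm.

λ = 359 pm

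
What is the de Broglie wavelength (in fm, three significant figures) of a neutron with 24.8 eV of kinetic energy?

λ = 5740 fm

KE = 24.8 eV = 3.973 × 10⁻¹⁸ J.
p = √(2mKE) = √(2 × 1.675 × 10⁻²⁷ × 3.973 × 10⁻¹⁸) = 1.154 × 10⁻²² kg·m/s.
λ = h/p = 6.626 × 10⁻³⁴ / 1.154 × 10⁻²² = 5.74 × 10⁻¹² m = 5740 fm.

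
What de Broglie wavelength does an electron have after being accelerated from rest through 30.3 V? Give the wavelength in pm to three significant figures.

KE = eV = 1.602 × 10⁻¹⁹ × 30.30 = 4.854 × 10⁻¹⁸ J.
p = √(2mKE) = √(2 × 9.109 × 10⁻³¹ × 4.854 × 10⁻¹⁸) = 2.974 × 10⁻²⁴ kg·m/s.
λ = h/p = 6.626 × 10⁻³⁴ / 2.974 × 10⁻²⁴ = 2.23 × 10⁻¹⁰ m = 223 pm.

λ = 223 pm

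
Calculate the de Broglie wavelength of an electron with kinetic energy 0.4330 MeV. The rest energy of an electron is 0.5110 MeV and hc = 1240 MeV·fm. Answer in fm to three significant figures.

λ = 1560 fm

Total energy E = KE + m₀c² = 0.4330 + 0.5110 = 0.9440 MeV.
(pc)² = E² − (m₀c²)² = (0.9440)² − (0.5110)² = 0.6300 MeV², so pc = 0.7937 MeV.
λ = hc/(pc) = 1240 MeV·fm / 0.7937 MeV = 1560 fm.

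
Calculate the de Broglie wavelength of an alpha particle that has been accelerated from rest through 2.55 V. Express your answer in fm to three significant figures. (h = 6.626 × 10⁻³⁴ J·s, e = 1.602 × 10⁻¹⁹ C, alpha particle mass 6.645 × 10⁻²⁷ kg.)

KE = 2eV = 2 × 1.602 × 10⁻¹⁹ × 2.550 = 8.170 × 10⁻¹⁹ J.
p = √(2mKE) = √(2 × 6.645 × 10⁻²⁷ × 8.170 × 10⁻¹⁹) = 1.042 × 10⁻²² kg·m/s.
λ = h/p = 6.626 × 10⁻³⁴ / 1.042 × 10⁻²² = 6.36 × 10⁻¹² m = 6360 fm.

λ = 6360 fm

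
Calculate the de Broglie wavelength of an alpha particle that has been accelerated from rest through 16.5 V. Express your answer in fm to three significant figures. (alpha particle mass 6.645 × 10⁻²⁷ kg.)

KE = 2eV = 2 × 1.602 × 10⁻¹⁹ × 16.50 = 5.287 × 10⁻¹⁸ J.
p = √(2mKE) = √(2 × 6.645 × 10⁻²⁷ × 5.287 × 10⁻¹⁸) = 2.651 × 10⁻²² kg·m/s.
λ = h/p = 6.626 × 10⁻³⁴ / 2.651 × 10⁻²² = 2.50 × 10⁻¹² m = 2500 fm.

λ = 2500 fm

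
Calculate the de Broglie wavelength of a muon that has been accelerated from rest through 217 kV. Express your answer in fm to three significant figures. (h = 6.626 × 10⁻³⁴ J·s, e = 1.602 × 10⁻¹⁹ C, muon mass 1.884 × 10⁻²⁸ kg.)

λ = 183 fm

KE = eV = 1.602 × 10⁻¹⁹ × 2.170 × 10⁵ = 3.476 × 10⁻¹⁴ J.
p = √(2mKE) = √(2 × 1.884 × 10⁻²⁸ × 3.476 × 10⁻¹⁴) = 3.619 × 10⁻²¹ kg·m/s.
λ = h/p = 6.626 × 10⁻³⁴ / 3.619 × 10⁻²¹ = 1.83 × 10⁻¹³ m = 183 fm.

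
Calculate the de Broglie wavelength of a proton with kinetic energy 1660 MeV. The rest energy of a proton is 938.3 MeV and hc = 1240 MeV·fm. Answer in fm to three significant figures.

λ = 0.512 fm

Total energy E = KE + m₀c² = 1660 + 938.3 = 2598.3 MeV.
(pc)² = E² − (m₀c²)² = (2598.3)² − (938.3)² = 5.871 × 10⁶ MeV², so pc = 2423 MeV.
λ = hc/(pc) = 1240 MeV·fm / 2423 MeV = 0.512 fm.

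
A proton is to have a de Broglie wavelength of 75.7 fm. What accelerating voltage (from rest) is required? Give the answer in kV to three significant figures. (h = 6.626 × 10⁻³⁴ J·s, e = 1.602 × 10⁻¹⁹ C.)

V = 143 kV

p = h/λ = 6.626 × 10⁻³⁴ / 7.570 × 10⁻¹⁴ = 8.753 × 10⁻²¹ kg·m/s.
KE = p²/(2m) = 2.290 × 10⁻¹⁴ J.
V = KE/e = 2.290 × 10⁻¹⁴ / (1.602 × 10⁻¹⁹) = 143 kV.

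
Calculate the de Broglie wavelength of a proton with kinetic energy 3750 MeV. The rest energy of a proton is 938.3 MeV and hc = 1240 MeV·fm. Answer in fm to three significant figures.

Total energy E = KE + m₀c² = 3750 + 938.3 = 4688.3 MeV.
(pc)² = E² − (m₀c²)² = (4688.3)² − (938.3)² = 2.110 × 10⁷ MeV², so pc = 4593 MeV.
λ = hc/(pc) = 1240 MeV·fm / 4593 MeV = 0.270 fm.

λ = 0.270 fm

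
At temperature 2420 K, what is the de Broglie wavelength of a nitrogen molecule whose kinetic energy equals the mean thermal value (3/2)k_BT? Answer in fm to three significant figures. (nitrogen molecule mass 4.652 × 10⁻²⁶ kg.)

KE = (3/2)k_BT = 1.5 × 1.381 × 10⁻²³ × 2420 = 5.013 × 10⁻²⁰ J.
p = √(2mKE) = √(2 × 4.652 × 10⁻²⁶ × 5.013 × 10⁻²⁰) = 6.829 × 10⁻²³ kg·m/s.
λ = h/p = 9.70 × 10⁻¹² m = 9700 fm.

λ = 9700 fm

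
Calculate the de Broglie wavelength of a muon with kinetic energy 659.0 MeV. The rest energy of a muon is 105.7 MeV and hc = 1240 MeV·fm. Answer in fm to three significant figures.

λ = 1.64 fm

Total energy E = KE + m₀c² = 659.0 + 105.7 = 764.7 MeV.
(pc)² = E² − (m₀c²)² = (764.7)² − (105.7)² = 5.736 × 10⁵ MeV², so pc = 757.4 MeV.
λ = hc/(pc) = 1240 MeV·fm / 757.4 MeV = 1.64 fm.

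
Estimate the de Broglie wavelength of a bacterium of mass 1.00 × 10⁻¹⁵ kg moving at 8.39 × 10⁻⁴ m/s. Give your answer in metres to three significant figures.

λ = 7.90 × 10⁻¹⁶ m

p = mv = 1.00 × 10⁻¹⁵ × 8.39 × 10⁻⁴ = 8.390 × 10⁻¹⁹ kg·m/s.
λ = h/p = 6.626 × 10⁻³⁴ / 8.390 × 10⁻¹⁹ = 7.90 × 10⁻¹⁶ m.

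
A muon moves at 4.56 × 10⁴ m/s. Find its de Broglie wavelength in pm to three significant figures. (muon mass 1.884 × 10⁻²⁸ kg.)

λ = 77.1 pm

p = mv = 1.884 × 10⁻²⁸ × 4.56 × 10⁴ = 8.591 × 10⁻²⁴ kg·m/s.
λ = h/p = 6.626 × 10⁻³⁴ / 8.591 × 10⁻²⁴ = 7.71 × 10⁻¹¹ m = 77.1 pm.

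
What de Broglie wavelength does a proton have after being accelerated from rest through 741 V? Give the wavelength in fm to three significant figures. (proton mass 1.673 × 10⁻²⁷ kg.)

λ = 1050 fm

KE = eV = 1.602 × 10⁻¹⁹ × 741.0 = 1.187 × 10⁻¹⁶ J.
p = √(2mKE) = √(2 × 1.673 × 10⁻²⁷ × 1.187 × 10⁻¹⁶) = 6.302 × 10⁻²² kg·m/s.
λ = h/p = 6.626 × 10⁻³⁴ / 6.302 × 10⁻²² = 1.05 × 10⁻¹² m = 1050 fm.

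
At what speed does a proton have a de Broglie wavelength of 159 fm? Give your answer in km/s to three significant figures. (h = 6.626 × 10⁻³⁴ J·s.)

p = h/λ = 6.626 × 10⁻³⁴ / 1.590 × 10⁻¹³ = 4.167 × 10⁻²¹ kg·m/s.
v = p/m = 4.167 × 10⁻²¹ / 1.673 × 10⁻²⁷ = 2.49 × 10⁶ m/s = 2490 km/s.

v = 2490 km/s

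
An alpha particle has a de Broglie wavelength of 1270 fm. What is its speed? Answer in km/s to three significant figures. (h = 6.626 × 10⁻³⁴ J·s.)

p = h/λ = 6.626 × 10⁻³⁴ / 1.270 × 10⁻¹² = 5.217 × 10⁻²² kg·m/s.
v = p/m = 5.217 × 10⁻²² / 6.645 × 10⁻²⁷ = 7.85 × 10⁴ m/s = 78.5 km/s.

v = 78.5 km/s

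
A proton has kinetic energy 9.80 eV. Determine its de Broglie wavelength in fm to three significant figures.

KE = 9.80 eV = 1.570 × 10⁻¹⁸ J.
p = √(2mKE) = √(2 × 1.673 × 10⁻²⁷ × 1.570 × 10⁻¹⁸) = 7.248 × 10⁻²³ kg·m/s.
λ = h/p = 6.626 × 10⁻³⁴ / 7.248 × 10⁻²³ = 9.14 × 10⁻¹² m = 9140 fm.

λ = 9140 fm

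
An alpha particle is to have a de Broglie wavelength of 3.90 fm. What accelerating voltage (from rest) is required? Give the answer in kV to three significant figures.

V = 6780 kV

p = h/λ = 6.626 × 10⁻³⁴ / 3.900 × 10⁻¹⁵ = 1.699 × 10⁻¹⁹ kg·m/s.
KE = p²/(2m) = 2.172 × 10⁻¹² J.
V = KE/2e = 2.172 × 10⁻¹² / (2 × 1.602 × 10⁻¹⁹) = 6780 kV.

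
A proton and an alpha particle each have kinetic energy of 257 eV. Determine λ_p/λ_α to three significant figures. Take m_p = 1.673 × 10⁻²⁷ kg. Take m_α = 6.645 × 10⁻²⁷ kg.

λ_p/λ_α = 1.99

At fixed KE, p = √(2mKE) so λ = h/p ∝ 1/√m.
λ_p/λ_α = √(m_α/m_p) = √(6.645 × 10⁻²⁷/1.673 × 10⁻²⁷) = √(3.972) = 1.99.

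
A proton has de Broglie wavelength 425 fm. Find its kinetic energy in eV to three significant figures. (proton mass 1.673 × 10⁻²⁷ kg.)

p = h/λ = 6.626 × 10⁻³⁴ / 4.250 × 10⁻¹³ = 1.559 × 10⁻²¹ kg·m/s.
KE = p²/(2m) = (1.559 × 10⁻²¹)² / (2 × 1.673 × 10⁻²⁷) = 7.264 × 10⁻¹⁶ J = 4530 eV.

KE = 4530 eV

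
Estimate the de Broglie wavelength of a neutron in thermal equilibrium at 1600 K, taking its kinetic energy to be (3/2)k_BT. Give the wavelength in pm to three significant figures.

λ = 62.9 pm

KE = (3/2)k_BT = 1.5 × 1.381 × 10⁻²³ × 1600 = 3.314 × 10⁻²⁰ J.
p = √(2mKE) = √(2 × 1.675 × 10⁻²⁷ × 3.314 × 10⁻²⁰) = 1.054 × 10⁻²³ kg·m/s.
λ = h/p = 6.29 × 10⁻¹¹ m = 62.9 pm.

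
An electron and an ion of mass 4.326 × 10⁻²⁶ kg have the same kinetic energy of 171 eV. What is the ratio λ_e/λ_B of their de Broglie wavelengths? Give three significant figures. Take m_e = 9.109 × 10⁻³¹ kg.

At fixed KE, p = √(2mKE) so λ = h/p ∝ 1/√m.
λ_e/λ_B = √(m_B/m_e) = √(4.326 × 10⁻²⁶/9.109 × 10⁻³¹) = √(4.749 × 10⁴) = 218.

λ_e/λ_B = 218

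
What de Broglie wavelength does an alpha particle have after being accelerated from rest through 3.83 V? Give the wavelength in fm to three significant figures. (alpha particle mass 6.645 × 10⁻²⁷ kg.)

λ = 5190 fm

KE = 2eV = 2 × 1.602 × 10⁻¹⁹ × 3.830 = 1.227 × 10⁻¹⁸ J.
p = √(2mKE) = √(2 × 6.645 × 10⁻²⁷ × 1.227 × 10⁻¹⁸) = 1.277 × 10⁻²² kg·m/s.
λ = h/p = 6.626 × 10⁻³⁴ / 1.277 × 10⁻²² = 5.19 × 10⁻¹² m = 5190 fm.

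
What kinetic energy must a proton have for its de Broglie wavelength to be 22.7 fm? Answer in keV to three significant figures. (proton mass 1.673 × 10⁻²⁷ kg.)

KE = 1590 keV

p = h/λ = 6.626 × 10⁻³⁴ / 2.270 × 10⁻¹⁴ = 2.919 × 10⁻²⁰ kg·m/s.
KE = p²/(2m) = (2.919 × 10⁻²⁰)² / (2 × 1.673 × 10⁻²⁷) = 2.546 × 10⁻¹³ J = 1590 keV.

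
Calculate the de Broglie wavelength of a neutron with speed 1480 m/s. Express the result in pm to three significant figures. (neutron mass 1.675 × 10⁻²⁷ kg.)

p = mv = 1.675 × 10⁻²⁷ × 1480 = 2.479 × 10⁻²⁴ kg·m/s.
λ = h/p = 6.626 × 10⁻³⁴ / 2.479 × 10⁻²⁴ = 2.67 × 10⁻¹⁰ m = 267 pm.

λ = 267 pm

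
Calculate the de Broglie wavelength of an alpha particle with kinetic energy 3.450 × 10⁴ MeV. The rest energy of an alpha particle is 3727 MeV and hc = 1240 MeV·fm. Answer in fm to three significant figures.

Total energy E = KE + m₀c² = 3.450 × 10⁴ + 3727 = 38227 MeV.
(pc)² = E² − (m₀c²)² = (38227)² − (3727)² = 1.447 × 10⁹ MeV², so pc = 3.804 × 10⁴ MeV.
λ = hc/(pc) = 1240 MeV·fm / 3.804 × 10⁴ MeV = 0.0326 fm.

λ = 0.0326 fm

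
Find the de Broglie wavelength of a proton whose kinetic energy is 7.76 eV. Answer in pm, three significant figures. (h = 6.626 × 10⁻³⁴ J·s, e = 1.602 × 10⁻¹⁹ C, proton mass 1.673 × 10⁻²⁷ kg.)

KE = 7.76 eV = 1.243 × 10⁻¹⁸ J.
p = √(2mKE) = √(2 × 1.673 × 10⁻²⁷ × 1.243 × 10⁻¹⁸) = 6.449 × 10⁻²³ kg·m/s.
λ = h/p = 6.626 × 10⁻³⁴ / 6.449 × 10⁻²³ = 1.03 × 10⁻¹¹ m = 10.3 pm.

λ = 10.3 pm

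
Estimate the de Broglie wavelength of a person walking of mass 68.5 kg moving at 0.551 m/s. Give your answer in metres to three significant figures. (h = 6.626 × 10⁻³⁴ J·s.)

p = mv = 68.5 × 0.551 = 3.774 × 10¹ kg·m/s.
λ = h/p = 6.626 × 10⁻³⁴ / 3.774 × 10¹ = 1.76 × 10⁻³⁵ m.

λ = 1.76 × 10⁻³⁵ m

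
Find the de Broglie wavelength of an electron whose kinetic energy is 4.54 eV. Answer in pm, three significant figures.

λ = 576 pm

KE = 4.54 eV = 7.273 × 10⁻¹⁹ J.
p = √(2mKE) = √(2 × 9.109 × 10⁻³¹ × 7.273 × 10⁻¹⁹) = 1.151 × 10⁻²⁴ kg·m/s.
λ = h/p = 6.626 × 10⁻³⁴ / 1.151 × 10⁻²⁴ = 5.76 × 10⁻¹⁰ m = 576 pm.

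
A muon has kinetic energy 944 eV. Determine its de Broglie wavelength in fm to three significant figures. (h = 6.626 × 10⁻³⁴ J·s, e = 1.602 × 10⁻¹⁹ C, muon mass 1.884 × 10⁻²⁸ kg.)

KE = 944 eV = 1.512 × 10⁻¹⁶ J.
p = √(2mKE) = √(2 × 1.884 × 10⁻²⁸ × 1.512 × 10⁻¹⁶) = 2.387 × 10⁻²² kg·m/s.
λ = h/p = 6.626 × 10⁻³⁴ / 2.387 × 10⁻²² = 2.78 × 10⁻¹² m = 2780 fm.

λ = 2780 fm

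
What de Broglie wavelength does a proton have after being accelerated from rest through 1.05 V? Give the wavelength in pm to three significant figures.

KE = eV = 1.602 × 10⁻¹⁹ × 1.050 = 1.682 × 10⁻¹⁹ J.
p = √(2mKE) = √(2 × 1.673 × 10⁻²⁷ × 1.682 × 10⁻¹⁹) = 2.372 × 10⁻²³ kg·m/s.
λ = h/p = 6.626 × 10⁻³⁴ / 2.372 × 10⁻²³ = 2.79 × 10⁻¹¹ m = 27.9 pm.

λ = 27.9 pm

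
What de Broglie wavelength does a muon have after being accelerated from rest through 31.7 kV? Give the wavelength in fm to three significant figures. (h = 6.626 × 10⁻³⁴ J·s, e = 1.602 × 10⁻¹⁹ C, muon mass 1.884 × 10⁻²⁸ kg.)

λ = 479 fm

KE = eV = 1.602 × 10⁻¹⁹ × 3.170 × 10⁴ = 5.078 × 10⁻¹⁵ J.
p = √(2mKE) = √(2 × 1.884 × 10⁻²⁸ × 5.078 × 10⁻¹⁵) = 1.383 × 10⁻²¹ kg·m/s.
λ = h/p = 6.626 × 10⁻³⁴ / 1.383 × 10⁻²¹ = 4.79 × 10⁻¹³ m = 479 fm.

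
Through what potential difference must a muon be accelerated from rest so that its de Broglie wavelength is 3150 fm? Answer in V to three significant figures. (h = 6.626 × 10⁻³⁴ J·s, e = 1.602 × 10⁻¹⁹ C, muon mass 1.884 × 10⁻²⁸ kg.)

p = h/λ = 6.626 × 10⁻³⁴ / 3.150 × 10⁻¹² = 2.103 × 10⁻²² kg·m/s.
KE = p²/(2m) = 1.174 × 10⁻¹⁶ J.
V = KE/e = 1.174 × 10⁻¹⁶ / (1.602 × 10⁻¹⁹) = 733 V.

V = 733 V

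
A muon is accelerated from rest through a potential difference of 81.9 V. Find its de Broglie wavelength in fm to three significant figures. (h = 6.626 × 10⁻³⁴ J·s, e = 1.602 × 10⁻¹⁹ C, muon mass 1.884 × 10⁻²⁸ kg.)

KE = eV = 1.602 × 10⁻¹⁹ × 81.90 = 1.312 × 10⁻¹⁷ J.
p = √(2mKE) = √(2 × 1.884 × 10⁻²⁸ × 1.312 × 10⁻¹⁷) = 7.031 × 10⁻²³ kg·m/s.
λ = h/p = 6.626 × 10⁻³⁴ / 7.031 × 10⁻²³ = 9.42 × 10⁻¹² m = 9420 fm.

λ = 9420 fm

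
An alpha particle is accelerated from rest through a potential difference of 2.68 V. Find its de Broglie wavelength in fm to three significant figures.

KE = 2eV = 2 × 1.602 × 10⁻¹⁹ × 2.680 = 8.587 × 10⁻¹⁹ J.
p = √(2mKE) = √(2 × 6.645 × 10⁻²⁷ × 8.587 × 10⁻¹⁹) = 1.068 × 10⁻²² kg·m/s.
λ = h/p = 6.626 × 10⁻³⁴ / 1.068 × 10⁻²² = 6.20 × 10⁻¹² m = 6200 fm.

λ = 6200 fm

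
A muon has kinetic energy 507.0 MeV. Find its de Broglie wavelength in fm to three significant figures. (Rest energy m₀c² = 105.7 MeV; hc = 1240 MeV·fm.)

Total energy E = KE + m₀c² = 507.0 + 105.7 = 612.7 MeV.
(pc)² = E² − (m₀c²)² = (612.7)² − (105.7)² = 3.642 × 10⁵ MeV², so pc = 603.5 MeV.
λ = hc/(pc) = 1240 MeV·fm / 603.5 MeV = 2.05 fm.

λ = 2.05 fm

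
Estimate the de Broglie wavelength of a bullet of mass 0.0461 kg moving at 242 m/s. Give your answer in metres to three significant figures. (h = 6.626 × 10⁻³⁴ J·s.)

p = mv = 0.0461 × 242 = 1.116 × 10¹ kg·m/s.
λ = h/p = 6.626 × 10⁻³⁴ / 1.116 × 10¹ = 5.94 × 10⁻³⁵ m.

λ = 5.94 × 10⁻³⁵ m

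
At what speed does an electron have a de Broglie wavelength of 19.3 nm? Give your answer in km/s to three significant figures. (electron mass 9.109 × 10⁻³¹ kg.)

v = 37.7 km/s

p = h/λ = 6.626 × 10⁻³⁴ / 1.930 × 10⁻⁸ = 3.433 × 10⁻²⁶ kg·m/s.
v = p/m = 3.433 × 10⁻²⁶ / 9.109 × 10⁻³¹ = 3.77 × 10⁴ m/s = 37.7 km/s.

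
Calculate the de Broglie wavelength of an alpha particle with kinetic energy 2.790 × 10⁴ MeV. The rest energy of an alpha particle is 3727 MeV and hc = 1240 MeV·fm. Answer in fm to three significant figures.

λ = 0.0395 fm

Total energy E = KE + m₀c² = 2.790 × 10⁴ + 3727 = 31627 MeV.
(pc)² = E² − (m₀c²)² = (31627)² − (3727)² = 9.864 × 10⁸ MeV², so pc = 3.141 × 10⁴ MeV.
λ = hc/(pc) = 1240 MeV·fm / 3.141 × 10⁴ MeV = 0.0395 fm.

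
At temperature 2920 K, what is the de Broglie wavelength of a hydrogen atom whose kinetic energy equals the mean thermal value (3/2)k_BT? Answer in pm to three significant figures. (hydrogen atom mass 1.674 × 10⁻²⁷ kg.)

KE = (3/2)k_BT = 1.5 × 1.381 × 10⁻²³ × 2920 = 6.049 × 10⁻²⁰ J.
p = √(2mKE) = √(2 × 1.674 × 10⁻²⁷ × 6.049 × 10⁻²⁰) = 1.423 × 10⁻²³ kg·m/s.
λ = h/p = 4.66 × 10⁻¹¹ m = 46.6 pm.

λ = 46.6 pm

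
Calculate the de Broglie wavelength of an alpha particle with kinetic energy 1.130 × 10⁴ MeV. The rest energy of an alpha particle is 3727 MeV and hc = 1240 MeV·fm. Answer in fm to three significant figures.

Total energy E = KE + m₀c² = 1.130 × 10⁴ + 3727 = 15027 MeV.
(pc)² = E² − (m₀c²)² = (15027)² − (3727)² = 2.119 × 10⁸ MeV², so pc = 1.456 × 10⁴ MeV.
λ = hc/(pc) = 1240 MeV·fm / 1.456 × 10⁴ MeV = 0.0852 fm.

λ = 0.0852 fm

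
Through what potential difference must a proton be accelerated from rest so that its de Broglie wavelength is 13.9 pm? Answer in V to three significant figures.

V = 4.24 V

p = h/λ = 6.626 × 10⁻³⁴ / 1.390 × 10⁻¹¹ = 4.767 × 10⁻²³ kg·m/s.
KE = p²/(2m) = 6.791 × 10⁻¹⁹ J.
V = KE/e = 6.791 × 10⁻¹⁹ / (1.602 × 10⁻¹⁹) = 4.24 V.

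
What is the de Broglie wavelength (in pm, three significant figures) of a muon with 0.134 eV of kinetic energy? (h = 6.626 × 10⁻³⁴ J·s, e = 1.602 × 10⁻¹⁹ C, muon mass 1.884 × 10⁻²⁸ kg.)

λ = 233 pm

KE = 0.134 eV = 2.147 × 10⁻²⁰ J.
p = √(2mKE) = √(2 × 1.884 × 10⁻²⁸ × 2.147 × 10⁻²⁰) = 2.844 × 10⁻²⁴ kg·m/s.
λ = h/p = 6.626 × 10⁻³⁴ / 2.844 × 10⁻²⁴ = 2.33 × 10⁻¹⁰ m = 233 pm.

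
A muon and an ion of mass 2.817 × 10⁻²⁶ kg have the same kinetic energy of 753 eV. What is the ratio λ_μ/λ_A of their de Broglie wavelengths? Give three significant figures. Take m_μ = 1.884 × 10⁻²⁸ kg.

λ_μ/λ_A = 12.2

At fixed KE, p = √(2mKE) so λ = h/p ∝ 1/√m.
λ_μ/λ_A = √(m_A/m_μ) = √(2.817 × 10⁻²⁶/1.884 × 10⁻²⁸) = √(149.5) = 12.2.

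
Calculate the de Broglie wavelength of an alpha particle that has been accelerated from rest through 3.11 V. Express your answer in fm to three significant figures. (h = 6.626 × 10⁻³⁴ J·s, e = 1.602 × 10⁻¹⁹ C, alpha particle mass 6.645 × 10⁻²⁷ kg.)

KE = 2eV = 2 × 1.602 × 10⁻¹⁹ × 3.110 = 9.964 × 10⁻¹⁹ J.
p = √(2mKE) = √(2 × 6.645 × 10⁻²⁷ × 9.964 × 10⁻¹⁹) = 1.151 × 10⁻²² kg·m/s.
λ = h/p = 6.626 × 10⁻³⁴ / 1.151 × 10⁻²² = 5.76 × 10⁻¹² m = 5760 fm.

λ = 5760 fm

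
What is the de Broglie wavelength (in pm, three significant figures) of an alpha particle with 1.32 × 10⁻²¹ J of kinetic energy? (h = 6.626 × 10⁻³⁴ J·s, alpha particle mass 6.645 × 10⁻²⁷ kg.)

λ = 158 pm

p = √(2mKE) = √(2 × 6.645 × 10⁻²⁷ × 1.320 × 10⁻²¹) = 4.188 × 10⁻²⁴ kg·m/s.
λ = h/p = 6.626 × 10⁻³⁴ / 4.188 × 10⁻²⁴ = 1.58 × 10⁻¹⁰ m = 158 pm.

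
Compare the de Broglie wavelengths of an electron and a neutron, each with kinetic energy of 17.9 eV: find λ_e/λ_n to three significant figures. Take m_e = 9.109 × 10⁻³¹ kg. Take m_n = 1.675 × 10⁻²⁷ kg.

At fixed KE, p = √(2mKE) so λ = h/p ∝ 1/√m.
λ_e/λ_n = √(m_n/m_e) = √(1.675 × 10⁻²⁷/9.109 × 10⁻³¹) = √(1839) = 42.9.

λ_e/λ_n = 42.9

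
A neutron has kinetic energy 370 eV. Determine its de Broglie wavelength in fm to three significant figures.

λ = 1490 fm

KE = 370 eV = 5.927 × 10⁻¹⁷ J.
p = √(2mKE) = √(2 × 1.675 × 10⁻²⁷ × 5.927 × 10⁻¹⁷) = 4.456 × 10⁻²² kg·m/s.
λ = h/p = 6.626 × 10⁻³⁴ / 4.456 × 10⁻²² = 1.49 × 10⁻¹² m = 1490 fm.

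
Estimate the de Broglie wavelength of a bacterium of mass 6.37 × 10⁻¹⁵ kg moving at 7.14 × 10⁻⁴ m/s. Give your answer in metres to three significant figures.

λ = 1.46 × 10⁻¹⁶ m

p = mv = 6.37 × 10⁻¹⁵ × 7.14 × 10⁻⁴ = 4.548 × 10⁻¹⁸ kg·m/s.
λ = h/p = 6.626 × 10⁻³⁴ / 4.548 × 10⁻¹⁸ = 1.46 × 10⁻¹⁶ m.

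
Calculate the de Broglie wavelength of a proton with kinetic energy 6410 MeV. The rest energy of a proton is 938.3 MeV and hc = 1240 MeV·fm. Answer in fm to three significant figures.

Total energy E = KE + m₀c² = 6410 + 938.3 = 7348.3 MeV.
(pc)² = E² − (m₀c²)² = (7348.3)² − (938.3)² = 5.312 × 10⁷ MeV², so pc = 7288 MeV.
λ = hc/(pc) = 1240 MeV·fm / 7288 MeV = 0.170 fm.

λ = 0.170 fm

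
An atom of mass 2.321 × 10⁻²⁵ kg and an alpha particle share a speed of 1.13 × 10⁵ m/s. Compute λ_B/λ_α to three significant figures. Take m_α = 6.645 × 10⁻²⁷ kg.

λ_B/λ_α = 0.0286

At fixed v, p = mv so λ = h/(mv) ∝ 1/m.
λ_B/λ_α = m_α/m_B = 6.645 × 10⁻²⁷/2.321 × 10⁻²⁵ = 0.0286.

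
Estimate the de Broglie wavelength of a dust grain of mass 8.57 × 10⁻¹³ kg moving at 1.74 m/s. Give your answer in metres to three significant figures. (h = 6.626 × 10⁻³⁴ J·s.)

p = mv = 8.57 × 10⁻¹³ × 1.74 = 1.491 × 10⁻¹² kg·m/s.
λ = h/p = 6.626 × 10⁻³⁴ / 1.491 × 10⁻¹² = 4.44 × 10⁻²² m.

λ = 4.44 × 10⁻²² m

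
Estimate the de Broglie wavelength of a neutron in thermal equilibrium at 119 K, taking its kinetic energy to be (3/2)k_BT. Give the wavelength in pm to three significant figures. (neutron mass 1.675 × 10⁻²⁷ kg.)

KE = (3/2)k_BT = 1.5 × 1.381 × 10⁻²³ × 119 = 2.465 × 10⁻²¹ J.
p = √(2mKE) = √(2 × 1.675 × 10⁻²⁷ × 2.465 × 10⁻²¹) = 2.874 × 10⁻²⁴ kg·m/s.
λ = h/p = 2.31 × 10⁻¹⁰ m = 231 pm.

λ = 231 pm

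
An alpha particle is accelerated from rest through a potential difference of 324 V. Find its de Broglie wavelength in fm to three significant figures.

λ = 564 fm

KE = 2eV = 2 × 1.602 × 10⁻¹⁹ × 324.0 = 1.038 × 10⁻¹⁶ J.
p = √(2mKE) = √(2 × 6.645 × 10⁻²⁷ × 1.038 × 10⁻¹⁶) = 1.175 × 10⁻²¹ kg·m/s.
λ = h/p = 6.626 × 10⁻³⁴ / 1.175 × 10⁻²¹ = 5.64 × 10⁻¹³ m = 564 fm.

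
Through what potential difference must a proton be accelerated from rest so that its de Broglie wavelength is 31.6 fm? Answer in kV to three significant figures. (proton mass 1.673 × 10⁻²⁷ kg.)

p = h/λ = 6.626 × 10⁻³⁴ / 3.160 × 10⁻¹⁴ = 2.097 × 10⁻²⁰ kg·m/s.
KE = p²/(2m) = 1.314 × 10⁻¹³ J.
V = KE/e = 1.314 × 10⁻¹³ / (1.602 × 10⁻¹⁹) = 820 kV.

V = 820 kV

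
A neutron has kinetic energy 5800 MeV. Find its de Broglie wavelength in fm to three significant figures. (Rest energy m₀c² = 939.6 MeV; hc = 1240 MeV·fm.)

Total energy E = KE + m₀c² = 5800 + 939.6 = 6739.6 MeV.
(pc)² = E² − (m₀c²)² = (6739.6)² − (939.6)² = 4.454 × 10⁷ MeV², so pc = 6674 MeV.
λ = hc/(pc) = 1240 MeV·fm / 6674 MeV = 0.186 fm.

λ = 0.186 fm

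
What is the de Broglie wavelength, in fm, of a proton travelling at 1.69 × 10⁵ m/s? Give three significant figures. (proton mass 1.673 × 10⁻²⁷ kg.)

λ = 2340 fm

p = mv = 1.673 × 10⁻²⁷ × 1.69 × 10⁵ = 2.827 × 10⁻²² kg·m/s.
λ = h/p = 6.626 × 10⁻³⁴ / 2.827 × 10⁻²² = 2.34 × 10⁻¹² m = 2340 fm.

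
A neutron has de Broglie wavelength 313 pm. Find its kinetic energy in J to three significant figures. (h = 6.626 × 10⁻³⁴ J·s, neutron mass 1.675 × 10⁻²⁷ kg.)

p = h/λ = 6.626 × 10⁻³⁴ / 3.130 × 10⁻¹⁰ = 2.117 × 10⁻²⁴ kg·m/s.
KE = p²/(2m) = (2.117 × 10⁻²⁴)² / (2 × 1.675 × 10⁻²⁷) = 1.338 × 10⁻²¹ J = 1.34 × 10⁻²¹ J.

KE = 1.34 × 10⁻²¹ J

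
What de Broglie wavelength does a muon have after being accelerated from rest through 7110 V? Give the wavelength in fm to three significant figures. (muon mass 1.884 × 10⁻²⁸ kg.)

λ = 1010 fm

KE = eV = 1.602 × 10⁻¹⁹ × 7110 = 1.139 × 10⁻¹⁵ J.
p = √(2mKE) = √(2 × 1.884 × 10⁻²⁸ × 1.139 × 10⁻¹⁵) = 6.551 × 10⁻²² kg·m/s.
λ = h/p = 6.626 × 10⁻³⁴ / 6.551 × 10⁻²² = 1.01 × 10⁻¹² m = 1010 fm.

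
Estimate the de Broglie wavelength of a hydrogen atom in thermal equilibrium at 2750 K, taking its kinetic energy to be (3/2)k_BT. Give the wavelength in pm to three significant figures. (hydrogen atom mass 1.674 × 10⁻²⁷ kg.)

λ = 48.0 pm

KE = (3/2)k_BT = 1.5 × 1.381 × 10⁻²³ × 2750 = 5.697 × 10⁻²⁰ J.
p = √(2mKE) = √(2 × 1.674 × 10⁻²⁷ × 5.697 × 10⁻²⁰) = 1.381 × 10⁻²³ kg·m/s.
λ = h/p = 4.80 × 10⁻¹¹ m = 48.0 pm.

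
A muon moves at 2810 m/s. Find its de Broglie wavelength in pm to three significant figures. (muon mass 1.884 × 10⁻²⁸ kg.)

p = mv = 1.884 × 10⁻²⁸ × 2810 = 5.294 × 10⁻²⁵ kg·m/s.
λ = h/p = 6.626 × 10⁻³⁴ / 5.294 × 10⁻²⁵ = 1.25 × 10⁻⁹ m = 1250 pm.

λ = 1250 pm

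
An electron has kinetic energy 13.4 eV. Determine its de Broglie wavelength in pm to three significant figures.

λ = 335 pm

KE = 13.4 eV = 2.147 × 10⁻¹⁸ J.
p = √(2mKE) = √(2 × 9.109 × 10⁻³¹ × 2.147 × 10⁻¹⁸) = 1.978 × 10⁻²⁴ kg·m/s.
λ = h/p = 6.626 × 10⁻³⁴ / 1.978 × 10⁻²⁴ = 3.35 × 10⁻¹⁰ m = 335 pm.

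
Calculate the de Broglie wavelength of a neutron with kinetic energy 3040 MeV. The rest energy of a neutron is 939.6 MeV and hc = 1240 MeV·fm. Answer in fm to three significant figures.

λ = 0.321 fm

Total energy E = KE + m₀c² = 3040 + 939.6 = 3979.6 MeV.
(pc)² = E² − (m₀c²)² = (3979.6)² − (939.6)² = 1.495 × 10⁷ MeV², so pc = 3867 MeV.
λ = hc/(pc) = 1240 MeV·fm / 3867 MeV = 0.321 fm.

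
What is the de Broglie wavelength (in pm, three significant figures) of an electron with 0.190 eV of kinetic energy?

KE = 0.190 eV = 3.044 × 10⁻²⁰ J.
p = √(2mKE) = √(2 × 9.109 × 10⁻³¹ × 3.044 × 10⁻²⁰) = 2.355 × 10⁻²⁵ kg·m/s.
λ = h/p = 6.626 × 10⁻³⁴ / 2.355 × 10⁻²⁵ = 2.81 × 10⁻⁹ m = 2810 pm.

λ = 2810 pm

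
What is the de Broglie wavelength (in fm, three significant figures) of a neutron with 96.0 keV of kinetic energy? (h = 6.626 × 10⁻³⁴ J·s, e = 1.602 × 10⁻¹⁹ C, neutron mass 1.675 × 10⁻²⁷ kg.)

KE = 96.0 keV = 1.538 × 10⁻¹⁴ J.
p = √(2mKE) = √(2 × 1.675 × 10⁻²⁷ × 1.538 × 10⁻¹⁴) = 7.178 × 10⁻²¹ kg·m/s.
λ = h/p = 6.626 × 10⁻³⁴ / 7.178 × 10⁻²¹ = 9.23 × 10⁻¹⁴ m = 92.3 fm.

λ = 92.3 fm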